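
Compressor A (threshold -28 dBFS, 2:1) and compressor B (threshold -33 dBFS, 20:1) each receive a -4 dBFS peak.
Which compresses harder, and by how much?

A: overshoot 24 dB → output overshoot 12 dB → GR 12 dB.
B: overshoot 29 dB → output overshoot 1.45 dB → GR 27.55 dB.
Difference: 15.55 dB in favour of B.

B, by 15.55 dB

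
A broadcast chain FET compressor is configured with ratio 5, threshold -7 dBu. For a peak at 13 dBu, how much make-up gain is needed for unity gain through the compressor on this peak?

16 dB

The peak compresses to -7 + 20/5 = -3 dBu.
To reach 13 dBu requires 13 − (-3) = 16 dB of make-up.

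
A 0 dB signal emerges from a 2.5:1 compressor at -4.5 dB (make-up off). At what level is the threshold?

-7.5 dB

Gain reduction = 0 − (-4.5) = 4.5 dB; output overshoot = GR / (R − 1) = 4.5 / 1.5 = 3 dB.
Threshold = output − output overshoot = -4.5 − 3 = -7.5 dB.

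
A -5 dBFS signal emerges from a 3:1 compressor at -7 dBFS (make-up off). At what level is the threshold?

-8 dBFS

Gain reduction = -5 − (-7) = 2 dB; output overshoot = GR / (R − 1) = 2 / 2 = 1 dB.
Threshold = output − output overshoot = -7 − 1 = -8 dBFS.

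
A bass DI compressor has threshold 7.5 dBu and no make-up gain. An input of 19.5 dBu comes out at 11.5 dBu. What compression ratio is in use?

3:1

Input overshoot = 19.5 − 7.5 = 12 dB; output overshoot = 11.5 − 7.5 = 4 dB.
Ratio = 12 / 4 = 3.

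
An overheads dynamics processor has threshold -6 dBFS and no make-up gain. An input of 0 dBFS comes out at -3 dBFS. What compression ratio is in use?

2:1

Input overshoot = 0 − (-6) = 6 dB; output overshoot = -3 − (-6) = 3 dB.
Ratio = 6 / 3 = 2.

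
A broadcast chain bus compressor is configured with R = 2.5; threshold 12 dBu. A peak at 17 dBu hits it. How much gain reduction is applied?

Overshoot = 17 − 12 = 5 dB.
At 2.5:1, output sits 5/2.5 = 2 dB above threshold.
Gain reduction = 5 − 2 = 3 dB.

3 dB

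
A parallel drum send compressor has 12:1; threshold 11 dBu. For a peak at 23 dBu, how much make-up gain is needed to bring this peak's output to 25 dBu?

13 dB

Without make-up, output = threshold + overshoot/12 = 11 + 1 = 12 dBu.
Gap to target: 13 dB.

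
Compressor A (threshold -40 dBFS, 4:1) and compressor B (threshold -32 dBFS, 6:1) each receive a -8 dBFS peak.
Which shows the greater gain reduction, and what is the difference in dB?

A, by 4 dB

A: overshoot 32 dB → output overshoot 8 dB → GR 24 dB.
B: overshoot 24 dB → output overshoot 4 dB → GR 20 dB.
A reduces 4 dB more.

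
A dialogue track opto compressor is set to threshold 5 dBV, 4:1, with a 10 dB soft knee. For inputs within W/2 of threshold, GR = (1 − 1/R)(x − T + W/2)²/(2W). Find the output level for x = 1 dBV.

x − T + W/2 = 1 − 5 + 5 = 1.
GR = (1 − 1/4) × 1² / 20 = 0.75 × 1 / 20 = 0.0375 dB.
Output = 1 − 0.0375 = 0.9625 dBV.

0.9625 dBV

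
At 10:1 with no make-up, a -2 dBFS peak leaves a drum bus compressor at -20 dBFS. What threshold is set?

Gain reduction = -2 − (-20) = 18 dB; output overshoot = GR / (R − 1) = 18 / 9 = 2 dB.
Threshold = output − output overshoot = -20 − 2 = -22 dBFS.

-22 dBFS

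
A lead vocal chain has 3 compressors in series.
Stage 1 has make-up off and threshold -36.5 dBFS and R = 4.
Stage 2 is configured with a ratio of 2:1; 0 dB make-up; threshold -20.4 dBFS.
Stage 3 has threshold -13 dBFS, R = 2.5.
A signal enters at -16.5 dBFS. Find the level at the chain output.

-31.5 dBFS

Stage 1: -16.5 dBFS is 20 dB over -36.5 dBFS; at 4:1 that becomes 5 dB over, giving -31.5 dBFS.
Stage 2: -31.5 dBFS ≤ -20.4 dBFS, so stage 2 doesn't engage; output -31.5 dBFS.
Stage 3: -31.5 dBFS ≤ -13 dBFS, so stage 3 doesn't engage; output -31.5 dBFS.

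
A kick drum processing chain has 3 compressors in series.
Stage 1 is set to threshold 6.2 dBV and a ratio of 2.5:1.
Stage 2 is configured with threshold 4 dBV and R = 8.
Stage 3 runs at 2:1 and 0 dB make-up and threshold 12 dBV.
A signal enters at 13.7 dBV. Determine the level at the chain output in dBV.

Stage 1: 7.5 dB above 6.2 dBV, reduced 2.5:1 to 3 dB above → 9.2 dBV.
Stage 2: 9.2 dBV is 5.2 dB over 4 dBV; at 8:1 that becomes 0.65 dB over, giving 4.65 dBV.
Stage 3: 4.65 dBV ≤ 12 dBV, so stage 3 doesn't engage; output 4.65 dBV.

4.65 dBV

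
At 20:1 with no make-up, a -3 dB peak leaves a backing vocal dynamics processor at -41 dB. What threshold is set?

-43 dB

Input is 40 dB above T (since output overshoot × R = input overshoot: (-41 − T)·20 = -3 − T gives T = -43 dB).
Check: -43 + (-3 − (-43))/20 = -43 + 2 = -41 dB. ✓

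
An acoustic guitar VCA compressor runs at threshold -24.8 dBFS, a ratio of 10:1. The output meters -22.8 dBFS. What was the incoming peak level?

That's 2 dB above the -24.8 dBFS threshold.
Before 10:1 compression the overshoot was 2 × 10 = 20 dB, so input = -24.8 + 20 = -4.8 dBFS.

-4.8 dBFS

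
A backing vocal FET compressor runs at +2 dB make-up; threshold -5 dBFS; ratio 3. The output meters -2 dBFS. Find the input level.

-2 dBFS

Stripping the +2 dB make-up gives -4 dBFS at the gain stage.
Post-compression overshoot = -4 − (-5) = 1 dB.
Before 3:1 compression the overshoot was 1 × 3 = 3 dB, so input = -5 + 3 = -2 dBFS.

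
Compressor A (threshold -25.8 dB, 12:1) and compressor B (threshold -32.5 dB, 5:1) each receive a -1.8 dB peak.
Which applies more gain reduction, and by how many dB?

A: 24 dB over, compressed to 2 dB over, so 22 dB of GR.
B: 30.7 dB over, compressed to 6.14 dB over, so 24.56 dB of GR.
B reduces 2.56 dB more.

B, by 2.56 dB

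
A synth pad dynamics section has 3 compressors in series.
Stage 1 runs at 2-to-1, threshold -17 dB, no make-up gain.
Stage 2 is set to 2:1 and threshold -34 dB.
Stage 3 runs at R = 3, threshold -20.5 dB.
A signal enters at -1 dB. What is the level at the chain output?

-21.5 dB

Stage 1: 16 dB above -17 dB, reduced 2:1 to 8 dB above → -9 dB.
Stage 2: overshoot 25 dB → 25/2 = 12.5 dB → -21.5 dB.
Stage 3: -21.5 dB is at or below the -20.5 dB threshold — no compression; output -21.5 dB.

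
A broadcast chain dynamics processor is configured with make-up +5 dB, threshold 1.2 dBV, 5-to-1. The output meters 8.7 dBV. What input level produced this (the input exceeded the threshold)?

13.7 dBV

Stripping the +5 dB make-up gives 3.7 dBV at the gain stage.
The compressed level sits 3.7 − 1.2 = 2.5 dB over threshold.
Input overshoot = R × output overshoot = 12.5 dB → input = 1.2 + 12.5 = 13.7 dBV.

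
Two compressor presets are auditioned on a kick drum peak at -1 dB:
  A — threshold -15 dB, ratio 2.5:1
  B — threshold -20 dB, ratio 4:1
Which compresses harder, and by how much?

B, by 5.85 dB

A: GR = 14 − 14/2.5 = 8.4 dB.
B: GR = 19 − 19/4 = 14.25 dB.
Difference: 5.85 dB in favour of B.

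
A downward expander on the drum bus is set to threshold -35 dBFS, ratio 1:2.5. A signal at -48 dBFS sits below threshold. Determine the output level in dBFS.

-67.5 dBFS

The input is 13 dB below the -35 dBFS threshold.
A 1:2.5 expander multiplies undershoot by 2.5: 13 × 2.5 = 32.5 dB below threshold.
Output = -35 − 32.5 = -67.5 dBFS.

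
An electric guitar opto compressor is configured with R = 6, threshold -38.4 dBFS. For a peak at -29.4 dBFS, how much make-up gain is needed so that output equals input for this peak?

Overshoot 9 dB → 9/6 = 1.5 dB after compression, so the compressed level is -38.4 + 1.5 = -36.9 dBFS.
Make-up = target − compressed = -29.4 − (-36.9) = 7.5 dB.

7.5 dB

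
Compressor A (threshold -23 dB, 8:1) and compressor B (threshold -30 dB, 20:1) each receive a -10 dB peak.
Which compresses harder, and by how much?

A: overshoot 13 dB → output overshoot 1.625 dB → GR 11.375 dB.
B: overshoot 20 dB → output overshoot 1 dB → GR 19 dB.
B applies 7.625 dB more gain reduction.

B, by 7.625 dB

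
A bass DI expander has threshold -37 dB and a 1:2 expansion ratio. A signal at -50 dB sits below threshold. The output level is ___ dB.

Below threshold, a 1:2 expander applies gain = (2−1)×(T − x) of attenuation.
(2−1) × 13 = 13 dB, so output = -50 − 13 = -63 dB.

-63 dB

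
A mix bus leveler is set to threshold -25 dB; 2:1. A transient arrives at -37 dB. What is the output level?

-37 dB

-37 dB is 12 dB below the -25 dB threshold, so no gain reduction is applied.
Output = input = -37 dB.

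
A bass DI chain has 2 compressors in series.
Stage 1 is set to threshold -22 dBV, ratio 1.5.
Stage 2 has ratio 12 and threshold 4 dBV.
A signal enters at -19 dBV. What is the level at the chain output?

-20 dBV

Stage 1: 3 dB above -22 dBV, reduced 1.5:1 to 2 dB above → -20 dBV.
Stage 2: -20 dBV is at or below the 4 dBV threshold — no compression; output -20 dBV.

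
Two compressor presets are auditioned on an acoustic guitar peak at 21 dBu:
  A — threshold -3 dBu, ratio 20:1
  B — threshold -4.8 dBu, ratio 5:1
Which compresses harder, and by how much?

A, by 2.16 dB

A: 24 dB over, compressed to 1.2 dB over, so 22.8 dB of GR.
B: 25.8 dB over, compressed to 5.16 dB over, so 20.64 dB of GR.
A reduces 2.16 dB more.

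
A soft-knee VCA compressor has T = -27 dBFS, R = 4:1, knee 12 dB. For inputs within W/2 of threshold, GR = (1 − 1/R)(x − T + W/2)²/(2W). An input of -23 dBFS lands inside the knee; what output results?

x − T + W/2 = -23 − (-27) + 6 = 10.
GR = (1 − 1/4) × 10² / 24 = 0.75 × 100 / 24 = 3.125 dB.
Output = -23 − 3.125 = -26.125 dBFS.

-26.125 dBFS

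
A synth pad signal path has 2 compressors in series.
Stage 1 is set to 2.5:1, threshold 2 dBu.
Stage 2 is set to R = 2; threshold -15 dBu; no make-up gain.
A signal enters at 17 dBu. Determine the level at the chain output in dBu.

-3.5 dBu

Stage 1: 17 dBu is 15 dB over 2 dBu; at 2.5:1 that becomes 6 dB over, giving 8 dBu.
Stage 2: 8 dBu is 23 dB over -15 dBu; at 2:1 that becomes 11.5 dB over, giving -3.5 dBu.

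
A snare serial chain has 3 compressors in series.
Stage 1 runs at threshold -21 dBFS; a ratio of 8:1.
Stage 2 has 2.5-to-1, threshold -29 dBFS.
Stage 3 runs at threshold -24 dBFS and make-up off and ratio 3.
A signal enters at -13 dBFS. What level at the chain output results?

-25.4 dBFS

Stage 1: -13 dBFS is 8 dB over -21 dBFS; at 8:1 that becomes 1 dB over, giving -20 dBFS.
Stage 2: -20 dBFS is 9 dB over -29 dBFS; at 2.5:1 that becomes 3.6 dB over, giving -25.4 dBFS.
Stage 3: -25.4 dBFS ≤ -24 dBFS, so stage 3 doesn't engage; output -25.4 dBFS.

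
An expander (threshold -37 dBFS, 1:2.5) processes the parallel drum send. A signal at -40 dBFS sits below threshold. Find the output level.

The input is 3 dB below the -37 dBFS threshold.
A 1:2.5 expander multiplies undershoot by 2.5: 3 × 2.5 = 7.5 dB below threshold.
Output = -37 − 7.5 = -44.5 dBFS.

-44.5 dBFS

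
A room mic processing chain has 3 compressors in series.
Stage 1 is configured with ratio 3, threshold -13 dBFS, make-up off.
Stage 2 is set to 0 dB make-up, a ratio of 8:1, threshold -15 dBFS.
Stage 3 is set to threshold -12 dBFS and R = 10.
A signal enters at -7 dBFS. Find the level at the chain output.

-14.5 dBFS

Stage 1: overshoot 6 dB → 6/3 = 2 dB → -11 dBFS.
Stage 2: overshoot 4 dB → 4/8 = 0.5 dB → -14.5 dBFS.
Stage 3: -14.5 dBFS ≤ -12 dBFS, so stage 3 doesn't engage; output -14.5 dBFS.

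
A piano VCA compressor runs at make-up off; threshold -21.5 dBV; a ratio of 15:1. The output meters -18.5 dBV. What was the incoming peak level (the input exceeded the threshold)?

23.5 dBV

The compressed level sits -18.5 − (-21.5) = 3 dB over threshold.
Before 15:1 compression the overshoot was 3 × 15 = 45 dB, so input = -21.5 + 45 = 23.5 dBV.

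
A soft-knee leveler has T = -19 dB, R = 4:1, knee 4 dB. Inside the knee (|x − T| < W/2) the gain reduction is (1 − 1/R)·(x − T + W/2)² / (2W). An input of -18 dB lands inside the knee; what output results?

x − T + W/2 = -18 − (-19) + 2 = 3.
GR = (1 − 1/4) × 3² / 8 = 0.75 × 9 / 8 = 0.84375 dB.
Output = -18 − 0.84375 = -18.84375 dB.

-18.84375 dB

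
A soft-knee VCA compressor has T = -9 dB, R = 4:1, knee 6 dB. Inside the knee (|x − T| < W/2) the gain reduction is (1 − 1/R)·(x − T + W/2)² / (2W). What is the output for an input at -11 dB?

-11.0625 dB

x − T + W/2 = -11 − (-9) + 3 = 1.
GR = (1 − 1/4) × 1² / 12 = 0.75 × 1 / 12 = 0.0625 dB.
Output = -11 − 0.0625 = -11.0625 dB.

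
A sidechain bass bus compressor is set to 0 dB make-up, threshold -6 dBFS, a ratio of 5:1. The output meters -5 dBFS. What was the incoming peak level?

-1 dBFS

Post-compression overshoot = -5 − (-6) = 1 dB.
Input overshoot = R × output overshoot = 5 dB → input = -6 + 5 = -1 dBFS.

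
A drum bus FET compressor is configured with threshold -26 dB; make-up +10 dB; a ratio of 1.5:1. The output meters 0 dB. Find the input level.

Stripping the +10 dB make-up gives -10 dB at the gain stage.
That's 16 dB above the -26 dB threshold.
Input overshoot = R × output overshoot = 24 dB → input = -26 + 24 = -2 dB.

-2 dB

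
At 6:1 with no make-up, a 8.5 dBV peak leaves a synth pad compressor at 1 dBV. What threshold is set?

-0.5 dBV

Input is 9 dB above T (since output overshoot × R = input overshoot: (1 − T)·6 = 8.5 − T gives T = -0.5 dBV).
Check: -0.5 + (8.5 − (-0.5))/6 = -0.5 + 1.5 = 1 dBV. ✓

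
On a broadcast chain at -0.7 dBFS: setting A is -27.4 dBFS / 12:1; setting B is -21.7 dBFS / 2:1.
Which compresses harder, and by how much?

A, by 13.975 dB

A: overshoot 26.7 dB → output overshoot 2.225 dB → GR 24.475 dB.
B: overshoot 21 dB → output overshoot 10.5 dB → GR 10.5 dB.
A reduces 13.975 dB more.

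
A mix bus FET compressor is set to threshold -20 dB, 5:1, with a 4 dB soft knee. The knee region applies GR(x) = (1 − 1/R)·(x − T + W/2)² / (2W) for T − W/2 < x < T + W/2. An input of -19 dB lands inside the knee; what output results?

-19.9 dB

x − T + W/2 = -19 − (-20) + 2 = 3.
GR = (1 − 1/5) × 3² / 8 = 0.8 × 9 / 8 = 0.9 dB.
Output = -19 − 0.9 = -19.9 dB.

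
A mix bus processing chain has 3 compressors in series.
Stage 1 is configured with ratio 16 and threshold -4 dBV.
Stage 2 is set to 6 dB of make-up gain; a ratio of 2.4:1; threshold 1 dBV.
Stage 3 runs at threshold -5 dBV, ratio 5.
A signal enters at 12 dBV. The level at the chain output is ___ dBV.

Stage 1: overshoot 16 dB → 16/16 = 1 dB → -3 dBV.
Stage 2: below threshold (-3 ≤ 1); passes unchanged; make-up brings it to 3 dBV.
Stage 3: 3 dBV is 8 dB over -5 dBV; at 5:1 that becomes 1.6 dB over, giving -3.4 dBV.

-3.4 dBV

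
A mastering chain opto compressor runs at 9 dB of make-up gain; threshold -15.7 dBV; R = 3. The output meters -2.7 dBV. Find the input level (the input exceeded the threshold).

Stripping the +9 dB make-up gives -11.7 dBV at the gain stage.
The compressed level sits -11.7 − (-15.7) = 4 dB over threshold.
Input overshoot = R × output overshoot = 12 dB → input = -15.7 + 12 = -3.7 dBV.

-3.7 dBV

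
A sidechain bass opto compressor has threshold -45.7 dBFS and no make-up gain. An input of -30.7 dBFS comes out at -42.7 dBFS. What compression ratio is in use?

5:1

Input overshoot = -30.7 − (-45.7) = 15 dB; output overshoot = -42.7 − (-45.7) = 3 dB.
Ratio = 15 / 3 = 5.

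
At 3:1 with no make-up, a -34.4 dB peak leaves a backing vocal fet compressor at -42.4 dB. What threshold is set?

-46.4 dB

Input is 12 dB above T (since output overshoot × R = input overshoot: (-42.4 − T)·3 = -34.4 − T gives T = -46.4 dB).
Check: -46.4 + (-34.4 − (-46.4))/3 = -46.4 + 4 = -42.4 dB. ✓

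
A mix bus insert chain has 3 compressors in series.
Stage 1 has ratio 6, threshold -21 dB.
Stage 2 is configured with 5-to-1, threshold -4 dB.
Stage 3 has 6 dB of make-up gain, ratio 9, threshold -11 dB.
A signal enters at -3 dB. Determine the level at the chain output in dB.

-12 dB

Stage 1: overshoot 18 dB → 18/6 = 3 dB → -18 dB.
Stage 2: -18 dB is at or below the -4 dB threshold — no compression; output -18 dB.
Stage 3: below threshold (-18 ≤ -11); passes unchanged; make-up brings it to -12 dB.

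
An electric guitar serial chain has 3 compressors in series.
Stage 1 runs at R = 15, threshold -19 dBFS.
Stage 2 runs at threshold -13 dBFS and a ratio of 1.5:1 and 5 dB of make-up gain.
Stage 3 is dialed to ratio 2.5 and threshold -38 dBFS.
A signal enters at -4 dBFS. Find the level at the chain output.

Stage 1: 15 dB above -19 dBFS, reduced 15:1 to 1 dB above → -18 dBFS.
Stage 2: -18 dBFS is at or below the -13 dBFS threshold — no compression; make-up brings it to -13 dBFS.
Stage 3: overshoot 25 dB → 25/2.5 = 10 dB → -28 dBFS.

-28 dBFS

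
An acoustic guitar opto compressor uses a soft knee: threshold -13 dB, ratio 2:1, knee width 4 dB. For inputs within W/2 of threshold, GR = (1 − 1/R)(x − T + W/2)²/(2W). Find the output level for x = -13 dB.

x − T + W/2 = -13 − (-13) + 2 = 2.
GR = (1 − 1/2) × 2² / 8 = 0.5 × 4 / 8 = 0.25 dB.
Output = -13 − 0.25 = -13.25 dB.

-13.25 dB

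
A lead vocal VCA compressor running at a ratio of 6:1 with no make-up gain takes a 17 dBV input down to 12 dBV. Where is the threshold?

Let T be the threshold. Output overshoot = (input overshoot)/R, so 12 − T = (17 − T)/6.
6·(12 − T) = 17 − T → 5·T = 72 − 17 = 55.
T = 55/5 = 11 dBV.

11 dBV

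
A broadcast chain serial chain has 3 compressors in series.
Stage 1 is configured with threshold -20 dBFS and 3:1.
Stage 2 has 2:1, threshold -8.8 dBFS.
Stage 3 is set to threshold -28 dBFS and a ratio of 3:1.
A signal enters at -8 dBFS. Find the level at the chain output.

Stage 1: overshoot 12 dB → 12/3 = 4 dB → -16 dBFS.
Stage 2: -16 dBFS ≤ -8.8 dBFS, so stage 2 doesn't engage; output -16 dBFS.
Stage 3: -16 dBFS is 12 dB over -28 dBFS; at 3:1 that becomes 4 dB over, giving -24 dBFS.

-24 dBFS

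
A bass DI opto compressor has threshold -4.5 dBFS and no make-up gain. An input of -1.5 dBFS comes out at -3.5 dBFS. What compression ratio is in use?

3:1

Input overshoot = -1.5 − (-4.5) = 3 dB; output overshoot = -3.5 − (-4.5) = 1 dB.
Ratio = 3 / 1 = 3.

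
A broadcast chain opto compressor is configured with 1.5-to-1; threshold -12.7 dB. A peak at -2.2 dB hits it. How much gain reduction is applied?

Overshoot = -2.2 − (-12.7) = 10.5 dB.
After 1.5:1 compression the overshoot becomes 10.5/1.5 = 7 dB.
Gain reduction = 10.5 − 7 = 3.5 dB.

3.5 dB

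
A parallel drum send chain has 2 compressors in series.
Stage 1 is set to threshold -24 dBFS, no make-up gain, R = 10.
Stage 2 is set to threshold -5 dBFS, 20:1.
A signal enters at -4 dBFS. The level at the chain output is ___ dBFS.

Stage 1: 20 dB above -24 dBFS, reduced 10:1 to 2 dB above → -22 dBFS.
Stage 2: below threshold (-22 ≤ -5); passes unchanged; output -22 dBFS.

-22 dBFS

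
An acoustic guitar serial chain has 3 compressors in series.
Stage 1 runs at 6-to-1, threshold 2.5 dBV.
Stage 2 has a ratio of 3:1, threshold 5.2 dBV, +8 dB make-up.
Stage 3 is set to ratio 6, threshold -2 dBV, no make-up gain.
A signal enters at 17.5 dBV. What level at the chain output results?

0.5 dBV

Stage 1: 15 dB above 2.5 dBV, reduced 6:1 to 2.5 dB above → 5 dBV.
Stage 2: 5 dBV is at or below the 5.2 dBV threshold — no compression; make-up brings it to 13 dBV.
Stage 3: 13 dBV is 15 dB over -2 dBV; at 6:1 that becomes 2.5 dB over, giving 0.5 dBV.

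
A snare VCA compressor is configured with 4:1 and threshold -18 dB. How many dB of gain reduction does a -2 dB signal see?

12 dB

-2 dB exceeds the threshold by 16 dB.
A 4:1 ratio leaves 4 dB of that excess.
GR = overshoot in − overshoot out = 16 − 4 = 12 dB.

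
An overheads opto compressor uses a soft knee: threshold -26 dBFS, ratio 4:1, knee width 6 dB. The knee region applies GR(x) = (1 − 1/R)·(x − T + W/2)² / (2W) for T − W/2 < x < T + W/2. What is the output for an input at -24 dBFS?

x − T + W/2 = -24 − (-26) + 3 = 5.
GR = (1 − 1/4) × 5² / 12 = 0.75 × 25 / 12 = 1.5625 dB.
Output = -24 − 1.5625 = -25.5625 dBFS.

-25.5625 dBFS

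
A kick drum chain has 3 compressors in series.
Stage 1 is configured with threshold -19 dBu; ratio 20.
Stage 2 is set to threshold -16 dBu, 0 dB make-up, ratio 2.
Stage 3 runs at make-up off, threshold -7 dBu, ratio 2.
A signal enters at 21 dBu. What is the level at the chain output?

-17 dBu

Stage 1: overshoot 40 dB → 40/20 = 2 dB → -17 dBu.
Stage 2: -17 dBu ≤ -16 dBu, so stage 2 doesn't engage; output -17 dBu.
Stage 3: -17 dBu is at or below the -7 dBu threshold — no compression; output -17 dBu.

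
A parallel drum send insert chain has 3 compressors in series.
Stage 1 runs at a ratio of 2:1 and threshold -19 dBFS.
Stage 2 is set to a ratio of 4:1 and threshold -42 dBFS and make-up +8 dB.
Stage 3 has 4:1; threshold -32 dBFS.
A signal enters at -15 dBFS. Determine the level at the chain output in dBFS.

Stage 1: -15 dBFS is 4 dB over -19 dBFS; at 2:1 that becomes 2 dB over, giving -17 dBFS.
Stage 2: overshoot 25 dB → 25/4 = 6.25 dB → -35.75 dBFS; +8 dB make-up → -27.75 dBFS.
Stage 3: 4.25 dB above -32 dBFS, reduced 4:1 to 1.0625 dB above → -30.9375 dBFS.

-30.9375 dBFS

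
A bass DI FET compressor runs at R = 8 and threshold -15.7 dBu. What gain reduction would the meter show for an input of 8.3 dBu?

21 dB

The signal is 24 dB above threshold.
After 8:1 compression the overshoot becomes 24/8 = 3 dB.
GR = overshoot in − overshoot out = 24 − 3 = 21 dB.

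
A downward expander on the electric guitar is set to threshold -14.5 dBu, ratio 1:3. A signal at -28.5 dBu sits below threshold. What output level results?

Undershoot = (-14.5) − (-28.5) = 14 dB.
At 1:3, that expands to 42 dB under threshold.
Output = -14.5 − 42 = -56.5 dBu.

-56.5 dBu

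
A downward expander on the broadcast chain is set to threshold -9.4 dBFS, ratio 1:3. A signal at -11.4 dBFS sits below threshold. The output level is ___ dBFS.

The input is 2 dB below the -9.4 dBFS threshold.
A 1:3 expander multiplies undershoot by 3: 2 × 3 = 6 dB below threshold.
Output = -9.4 − 6 = -15.4 dBFS.

-15.4 dBFS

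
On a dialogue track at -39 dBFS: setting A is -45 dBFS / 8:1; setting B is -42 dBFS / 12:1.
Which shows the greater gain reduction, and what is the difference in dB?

A: 6 dB over, compressed to 0.75 dB over, so 5.25 dB of GR.
B: 3 dB over, compressed to 0.25 dB over, so 2.75 dB of GR.
A applies 2.5 dB more gain reduction.

A, by 2.5 dB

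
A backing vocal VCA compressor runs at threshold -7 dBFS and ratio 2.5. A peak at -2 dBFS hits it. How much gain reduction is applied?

The signal is 5 dB above threshold.
A 2.5:1 ratio leaves 2 dB of that excess.
So the signal is attenuated by 5 − 2 = 3 dB.

3 dB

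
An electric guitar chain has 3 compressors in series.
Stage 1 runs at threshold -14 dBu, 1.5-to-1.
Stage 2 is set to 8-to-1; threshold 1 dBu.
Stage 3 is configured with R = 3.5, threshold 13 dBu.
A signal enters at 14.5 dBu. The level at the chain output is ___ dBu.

1.5 dBu

Stage 1: overshoot 28.5 dB → 28.5/1.5 = 19 dB → 5 dBu.
Stage 2: overshoot 4 dB → 4/8 = 0.5 dB → 1.5 dBu.
Stage 3: below threshold (1.5 ≤ 13); passes unchanged; output 1.5 dBu.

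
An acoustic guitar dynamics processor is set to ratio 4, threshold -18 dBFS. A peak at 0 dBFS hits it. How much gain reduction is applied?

Overshoot = 0 − (-18) = 18 dB.
A 4:1 ratio leaves 4.5 dB of that excess.
Gain reduction = 18 − 4.5 = 13.5 dB.

13.5 dB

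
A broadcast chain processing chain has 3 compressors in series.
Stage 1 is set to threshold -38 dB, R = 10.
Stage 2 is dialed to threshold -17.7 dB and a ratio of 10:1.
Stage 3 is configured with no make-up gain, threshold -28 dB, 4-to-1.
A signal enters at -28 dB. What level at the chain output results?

-37 dB

Stage 1: overshoot 10 dB → 10/10 = 1 dB → -37 dB.
Stage 2: below threshold (-37 ≤ -17.7); passes unchanged; output -37 dB.
Stage 3: -37 dB ≤ -28 dB, so stage 3 doesn't engage; output -37 dB.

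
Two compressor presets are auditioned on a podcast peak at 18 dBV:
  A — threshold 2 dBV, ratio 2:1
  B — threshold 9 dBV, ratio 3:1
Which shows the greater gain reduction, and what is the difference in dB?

A, by 2 dB

A: GR = 16 − 16/2 = 8 dB.
B: GR = 9 − 9/3 = 6 dB.
Difference: 2 dB in favour of A.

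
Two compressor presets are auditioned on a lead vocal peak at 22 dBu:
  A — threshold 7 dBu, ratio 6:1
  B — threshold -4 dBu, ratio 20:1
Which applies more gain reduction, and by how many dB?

B, by 12.2 dB

A: overshoot 15 dB → output overshoot 2.5 dB → GR 12.5 dB.
B: overshoot 26 dB → output overshoot 1.3 dB → GR 24.7 dB.
B reduces 12.2 dB more.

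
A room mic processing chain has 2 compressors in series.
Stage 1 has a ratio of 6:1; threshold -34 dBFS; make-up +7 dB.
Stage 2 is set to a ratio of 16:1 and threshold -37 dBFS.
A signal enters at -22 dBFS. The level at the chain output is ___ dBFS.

-36.25 dBFS

Stage 1: 12 dB above -34 dBFS, reduced 6:1 to 2 dB above → -32 dBFS; +7 dB make-up → -25 dBFS.
Stage 2: 12 dB above -37 dBFS, reduced 16:1 to 0.75 dB above → -36.25 dBFS.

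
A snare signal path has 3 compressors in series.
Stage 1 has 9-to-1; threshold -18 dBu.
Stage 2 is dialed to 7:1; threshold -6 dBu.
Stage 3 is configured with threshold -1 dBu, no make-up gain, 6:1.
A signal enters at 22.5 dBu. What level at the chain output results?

-13.5 dBu

Stage 1: 40.5 dB above -18 dBu, reduced 9:1 to 4.5 dB above → -13.5 dBu.
Stage 2: -13.5 dBu is at or below the -6 dBu threshold — no compression; output -13.5 dBu.
Stage 3: -13.5 dBu ≤ -1 dBu, so stage 3 doesn't engage; output -13.5 dBu.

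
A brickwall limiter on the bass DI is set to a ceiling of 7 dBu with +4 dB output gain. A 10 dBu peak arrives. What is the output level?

11 dBu

A brickwall limiter is an ∞:1 compressor: any input above the ceiling is clamped to 7 dBu.
Output gain then adds 4 dB: 7 + 4 = 11 dBu.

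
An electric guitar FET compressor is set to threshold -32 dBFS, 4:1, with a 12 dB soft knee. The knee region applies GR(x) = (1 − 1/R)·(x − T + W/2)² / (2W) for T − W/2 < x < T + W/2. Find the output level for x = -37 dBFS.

x − T + W/2 = -37 − (-32) + 6 = 1.
GR = (1 − 1/4) × 1² / 24 = 0.75 × 1 / 24 = 0.03125 dB.
Output = -37 − 0.03125 = -37.03125 dBFS.

-37.03125 dBFS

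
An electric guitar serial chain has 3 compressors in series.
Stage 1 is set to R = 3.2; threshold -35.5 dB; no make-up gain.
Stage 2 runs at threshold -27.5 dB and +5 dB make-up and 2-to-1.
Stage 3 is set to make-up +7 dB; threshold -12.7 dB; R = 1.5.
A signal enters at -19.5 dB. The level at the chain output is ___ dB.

-18.5 dB

Stage 1: overshoot 16 dB → 16/3.2 = 5 dB → -30.5 dB.
Stage 2: -30.5 dB is at or below the -27.5 dB threshold — no compression; make-up brings it to -25.5 dB.
Stage 3: -25.5 dB is at or below the -12.7 dB threshold — no compression; make-up brings it to -18.5 dB.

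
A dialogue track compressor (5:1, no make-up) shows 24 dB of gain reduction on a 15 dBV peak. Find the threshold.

-15 dBV

Let T be the threshold. Output overshoot = (input overshoot)/R, so -9 − T = (15 − T)/5.
5·(-9 − T) = 15 − T → 4·T = -45 − 15 = -60.
T = -60/4 = -15 dBV.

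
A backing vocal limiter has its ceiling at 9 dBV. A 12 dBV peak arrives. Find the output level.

The limiter clamps the peak to its 9 dBV ceiling.

9 dBV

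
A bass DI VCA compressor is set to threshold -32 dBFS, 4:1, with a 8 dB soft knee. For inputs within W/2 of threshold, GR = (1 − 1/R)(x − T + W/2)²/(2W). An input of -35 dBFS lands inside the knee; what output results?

x − T + W/2 = -35 − (-32) + 4 = 1.
GR = (1 − 1/4) × 1² / 16 = 0.75 × 1 / 16 = 0.046875 dB.
Output = -35 − 0.046875 = -35.046875 dBFS.

-35.046875 dBFS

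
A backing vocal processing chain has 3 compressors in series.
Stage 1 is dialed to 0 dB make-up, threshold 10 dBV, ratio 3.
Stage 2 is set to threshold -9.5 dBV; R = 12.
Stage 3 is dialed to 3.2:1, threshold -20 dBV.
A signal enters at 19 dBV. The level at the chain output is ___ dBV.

-16.132812 dBV

Stage 1: overshoot 9 dB → 9/3 = 3 dB → 13 dBV.
Stage 2: overshoot 22.5 dB → 22.5/12 = 1.875 dB → -7.625 dBV.
Stage 3: overshoot 12.375 dB → 12.375/3.2 = 3.867188 dB → -16.132812 dBV.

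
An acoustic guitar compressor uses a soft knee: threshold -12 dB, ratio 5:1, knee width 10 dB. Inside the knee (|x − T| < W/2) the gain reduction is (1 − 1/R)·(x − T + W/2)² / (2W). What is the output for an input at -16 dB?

-16.04 dB

x − T + W/2 = -16 − (-12) + 5 = 1.
GR = (1 − 1/5) × 1² / 20 = 0.8 × 1 / 20 = 0.04 dB.
Output = -16 − 0.04 = -16.04 dB.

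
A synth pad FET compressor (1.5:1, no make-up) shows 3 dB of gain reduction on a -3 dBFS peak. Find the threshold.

-12 dBFS

Let T be the threshold. Output overshoot = (input overshoot)/R, so -6 − T = (-3 − T)/1.5.
1.5·(-6 − T) = -3 − T → 0.5·T = -9 − (-3) = -6.
T = -6/0.5 = -12 dBFS.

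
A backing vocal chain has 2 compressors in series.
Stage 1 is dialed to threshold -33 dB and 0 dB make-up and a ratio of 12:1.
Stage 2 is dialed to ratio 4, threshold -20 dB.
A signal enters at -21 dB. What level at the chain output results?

-32 dB

Stage 1: overshoot 12 dB → 12/12 = 1 dB → -32 dB.
Stage 2: below threshold (-32 ≤ -20); passes unchanged; output -32 dB.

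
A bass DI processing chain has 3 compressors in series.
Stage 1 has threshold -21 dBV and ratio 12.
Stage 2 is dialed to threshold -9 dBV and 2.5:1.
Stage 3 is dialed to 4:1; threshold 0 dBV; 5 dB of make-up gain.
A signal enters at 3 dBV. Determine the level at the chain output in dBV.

-14 dBV

Stage 1: 24 dB above -21 dBV, reduced 12:1 to 2 dB above → -19 dBV.
Stage 2: below threshold (-19 ≤ -9); passes unchanged; output -19 dBV.
Stage 3: below threshold (-19 ≤ 0); passes unchanged; make-up brings it to -14 dBV.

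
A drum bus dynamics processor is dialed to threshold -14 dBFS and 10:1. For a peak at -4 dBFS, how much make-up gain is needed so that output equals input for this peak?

9 dB

Overshoot 10 dB → 10/10 = 1 dB after compression, so the compressed level is -14 + 1 = -13 dBFS.
Make-up = target − compressed = -4 − (-13) = 9 dB.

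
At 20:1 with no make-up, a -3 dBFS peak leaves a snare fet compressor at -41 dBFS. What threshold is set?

Gain reduction = -3 − (-41) = 38 dB; output overshoot = GR / (R − 1) = 38 / 19 = 2 dB.
Threshold = output − output overshoot = -41 − 2 = -43 dBFS.

-43 dBFS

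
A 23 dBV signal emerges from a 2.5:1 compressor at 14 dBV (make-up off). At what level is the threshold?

8 dBV

Let T be the threshold. Output overshoot = (input overshoot)/R, so 14 − T = (23 − T)/2.5.
2.5·(14 − T) = 23 − T → 1.5·T = 35 − 23 = 12.
T = 12/1.5 = 8 dBV.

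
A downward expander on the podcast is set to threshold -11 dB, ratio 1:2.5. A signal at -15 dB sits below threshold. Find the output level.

-21 dB

Undershoot = (-11) − (-15) = 4 dB.
At 1:2.5, that expands to 10 dB under threshold.
Output = -11 − 10 = -21 dB.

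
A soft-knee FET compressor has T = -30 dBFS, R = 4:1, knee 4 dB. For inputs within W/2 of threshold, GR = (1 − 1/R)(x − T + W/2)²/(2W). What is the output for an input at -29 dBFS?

-29.84375 dBFS

x − T + W/2 = -29 − (-30) + 2 = 3.
GR = (1 − 1/4) × 3² / 8 = 0.75 × 9 / 8 = 0.84375 dB.
Output = -29 − 0.84375 = -29.84375 dBFS.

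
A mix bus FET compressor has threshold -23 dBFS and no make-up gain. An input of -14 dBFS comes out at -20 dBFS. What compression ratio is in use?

Input overshoot = -14 − (-23) = 9 dB; output overshoot = -20 − (-23) = 3 dB.
Ratio = 9 / 3 = 3.

3:1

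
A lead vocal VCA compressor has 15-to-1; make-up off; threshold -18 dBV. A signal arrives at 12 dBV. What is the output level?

-16 dBV

Overshoot: 12 − (-18) = 30 dB.
The 30 dB excess becomes 2 dB after 15:1 reduction.
So the level is -18 + 2 = -16 dBV.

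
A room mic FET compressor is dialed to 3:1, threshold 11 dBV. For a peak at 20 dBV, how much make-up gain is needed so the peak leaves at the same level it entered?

Without make-up, output = threshold + overshoot/3 = 11 + 3 = 14 dBV.
Gap to target: 6 dB.

6 dB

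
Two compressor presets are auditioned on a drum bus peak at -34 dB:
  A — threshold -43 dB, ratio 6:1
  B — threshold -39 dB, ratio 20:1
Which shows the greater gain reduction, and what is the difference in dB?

A, by 2.75 dB

A: 9 dB over, compressed to 1.5 dB over, so 7.5 dB of GR.
B: 5 dB over, compressed to 0.25 dB over, so 4.75 dB of GR.
A reduces 2.75 dB more.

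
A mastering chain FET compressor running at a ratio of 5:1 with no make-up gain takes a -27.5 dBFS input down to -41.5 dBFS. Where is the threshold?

-45 dBFS

Input is 17.5 dB above T (since output overshoot × R = input overshoot: (-41.5 − T)·5 = -27.5 − T gives T = -45 dBFS).
Check: -45 + (-27.5 − (-45))/5 = -45 + 3.5 = -41.5 dBFS. ✓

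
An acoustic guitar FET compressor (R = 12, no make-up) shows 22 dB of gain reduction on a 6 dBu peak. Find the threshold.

-18 dBu

Input is 24 dB above T (since output overshoot × R = input overshoot: (-16 − T)·12 = 6 − T gives T = -18 dBu).
Check: -18 + (6 − (-18))/12 = -18 + 2 = -16 dBu. ✓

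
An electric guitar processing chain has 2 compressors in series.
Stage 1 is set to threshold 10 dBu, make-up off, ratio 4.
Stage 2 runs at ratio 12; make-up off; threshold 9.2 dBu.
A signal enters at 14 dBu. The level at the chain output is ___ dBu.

Stage 1: 14 dBu is 4 dB over 10 dBu; at 4:1 that becomes 1 dB over, giving 11 dBu.
Stage 2: overshoot 1.8 dB → 1.8/12 = 0.15 dB → 9.35 dBu.

9.35 dBu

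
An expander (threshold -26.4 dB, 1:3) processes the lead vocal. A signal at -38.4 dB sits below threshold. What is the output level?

-62.4 dB

Undershoot = (-26.4) − (-38.4) = 12 dB.
At 1:3, that expands to 36 dB under threshold.
Output = -26.4 − 36 = -62.4 dB.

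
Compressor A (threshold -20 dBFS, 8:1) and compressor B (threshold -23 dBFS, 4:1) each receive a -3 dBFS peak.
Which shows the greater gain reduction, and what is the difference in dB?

A: GR = 17 − 17/8 = 14.875 dB.
B: GR = 20 − 20/4 = 15 dB.
B applies 0.125 dB more gain reduction.

B, by 0.125 dB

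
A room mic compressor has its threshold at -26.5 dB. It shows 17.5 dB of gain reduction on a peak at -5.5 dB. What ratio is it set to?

6:1

Input overshoot = -5.5 − (-26.5) = 21 dB.
Output overshoot = 21 − 17.5 = 3.5 dB.
Ratio = input overshoot / output overshoot = 21 / 3.5 = 6.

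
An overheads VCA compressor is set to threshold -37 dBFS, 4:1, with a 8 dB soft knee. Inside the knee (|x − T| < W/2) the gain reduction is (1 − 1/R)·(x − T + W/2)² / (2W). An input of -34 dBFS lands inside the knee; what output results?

x − T + W/2 = -34 − (-37) + 4 = 7.
GR = (1 − 1/4) × 7² / 16 = 0.75 × 49 / 16 = 2.296875 dB.
Output = -34 − 2.296875 = -36.296875 dBFS.

-36.296875 dBFS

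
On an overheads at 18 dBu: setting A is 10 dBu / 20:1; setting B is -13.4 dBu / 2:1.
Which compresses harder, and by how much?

A: 8 dB over, compressed to 0.4 dB over, so 7.6 dB of GR.
B: 31.4 dB over, compressed to 15.7 dB over, so 15.7 dB of GR.
Difference: 8.1 dB in favour of B.

B, by 8.1 dB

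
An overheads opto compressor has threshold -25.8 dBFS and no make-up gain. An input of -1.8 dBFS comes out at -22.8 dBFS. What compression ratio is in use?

8:1

Input overshoot = -1.8 − (-25.8) = 24 dB; output overshoot = -22.8 − (-25.8) = 3 dB.
Ratio = 24 / 3 = 8.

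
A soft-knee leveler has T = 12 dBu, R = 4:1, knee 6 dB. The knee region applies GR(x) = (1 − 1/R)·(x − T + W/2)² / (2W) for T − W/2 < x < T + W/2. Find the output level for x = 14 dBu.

x − T + W/2 = 14 − 12 + 3 = 5.
GR = (1 − 1/4) × 5² / 12 = 0.75 × 25 / 12 = 1.5625 dB.
Output = 14 − 1.5625 = 12.4375 dBu.

12.4375 dBu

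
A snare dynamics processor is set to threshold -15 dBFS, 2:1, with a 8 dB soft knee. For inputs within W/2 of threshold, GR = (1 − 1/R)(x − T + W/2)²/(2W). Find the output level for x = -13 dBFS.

x − T + W/2 = -13 − (-15) + 4 = 6.
GR = (1 − 1/2) × 6² / 16 = 0.5 × 36 / 16 = 1.125 dB.
Output = -13 − 1.125 = -14.125 dBFS.

-14.125 dBFS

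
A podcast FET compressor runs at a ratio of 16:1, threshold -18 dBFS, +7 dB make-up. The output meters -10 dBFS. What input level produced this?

Remove make-up: -10 − 7 = -17 dBFS.
That's 1 dB above the -18 dBFS threshold.
Input overshoot = R × output overshoot = 16 dB → input = -18 + 16 = -2 dBFS.

-2 dBFS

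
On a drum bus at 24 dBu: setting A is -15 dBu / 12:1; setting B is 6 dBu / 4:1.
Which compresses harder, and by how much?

A, by 22.25 dB

A: 39 dB over, compressed to 3.25 dB over, so 35.75 dB of GR.
B: 18 dB over, compressed to 4.5 dB over, so 13.5 dB of GR.
A applies 22.25 dB more gain reduction.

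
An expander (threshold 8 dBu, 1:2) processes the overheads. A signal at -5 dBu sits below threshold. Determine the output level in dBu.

Undershoot = 8 − (-5) = 13 dB.
At 1:2, that expands to 26 dB under threshold.
Output = 8 − 26 = -18 dBu.

-18 dBu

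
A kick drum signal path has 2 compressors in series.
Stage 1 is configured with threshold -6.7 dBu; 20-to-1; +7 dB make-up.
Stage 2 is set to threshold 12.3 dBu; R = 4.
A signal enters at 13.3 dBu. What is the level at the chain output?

1.3 dBu

Stage 1: 13.3 dBu is 20 dB over -6.7 dBu; at 20:1 that becomes 1 dB over, giving -5.7 dBu; +7 dB make-up → 1.3 dBu.
Stage 2: below threshold (1.3 ≤ 12.3); passes unchanged; output 1.3 dBu.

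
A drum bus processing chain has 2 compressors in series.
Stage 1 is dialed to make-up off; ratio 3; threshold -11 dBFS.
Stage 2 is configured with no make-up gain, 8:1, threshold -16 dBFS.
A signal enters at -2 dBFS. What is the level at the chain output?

Stage 1: overshoot 9 dB → 9/3 = 3 dB → -8 dBFS.
Stage 2: overshoot 8 dB → 8/8 = 1 dB → -15 dBFS.

-15 dBFS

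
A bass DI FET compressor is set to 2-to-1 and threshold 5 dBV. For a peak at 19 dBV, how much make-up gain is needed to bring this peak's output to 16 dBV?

4 dB

Without make-up, output = threshold + overshoot/2 = 5 + 7 = 12 dBV.
Gap to target: 4 dB.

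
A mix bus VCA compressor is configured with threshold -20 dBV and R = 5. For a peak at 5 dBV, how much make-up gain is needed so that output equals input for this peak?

The peak compresses to -20 + 25/5 = -15 dBV.
To reach 5 dBV requires 5 − (-15) = 20 dB of make-up.

20 dB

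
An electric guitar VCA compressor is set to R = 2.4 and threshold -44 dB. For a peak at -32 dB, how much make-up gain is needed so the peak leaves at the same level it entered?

7 dB

Overshoot 12 dB → 12/2.4 = 5 dB after compression, so the compressed level is -44 + 5 = -39 dB.
Make-up = target − compressed = -32 − (-39) = 7 dB.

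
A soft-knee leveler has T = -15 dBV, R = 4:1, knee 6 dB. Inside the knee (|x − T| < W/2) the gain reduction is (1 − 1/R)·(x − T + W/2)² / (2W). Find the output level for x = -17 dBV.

-17.0625 dBV

x − T + W/2 = -17 − (-15) + 3 = 1.
GR = (1 − 1/4) × 1² / 12 = 0.75 × 1 / 12 = 0.0625 dB.
Output = -17 − 0.0625 = -17.0625 dBV.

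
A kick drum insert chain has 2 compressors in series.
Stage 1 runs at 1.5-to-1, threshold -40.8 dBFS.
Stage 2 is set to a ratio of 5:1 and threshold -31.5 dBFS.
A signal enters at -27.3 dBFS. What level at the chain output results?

-31.8 dBFS

Stage 1: -27.3 dBFS is 13.5 dB over -40.8 dBFS; at 1.5:1 that becomes 9 dB over, giving -31.8 dBFS.
Stage 2: -31.8 dBFS ≤ -31.5 dBFS, so stage 2 doesn't engage; output -31.8 dBFS.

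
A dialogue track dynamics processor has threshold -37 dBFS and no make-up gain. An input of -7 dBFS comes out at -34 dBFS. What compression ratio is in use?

Input overshoot = -7 − (-37) = 30 dB; output overshoot = -34 − (-37) = 3 dB.
Ratio = 30 / 3 = 10.

10:1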